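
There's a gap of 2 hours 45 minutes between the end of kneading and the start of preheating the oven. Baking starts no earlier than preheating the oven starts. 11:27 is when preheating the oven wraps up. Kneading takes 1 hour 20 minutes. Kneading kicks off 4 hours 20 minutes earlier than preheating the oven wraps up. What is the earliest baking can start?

Kneading starts at 11:27 − 260 min = 07:07.
Kneading ends at 07:07 + 80 min = 08:27.
Preheating the oven starts at 08:27 + 165 min = 11:12.
Baking is bounded by preheating the oven, so the earliest it can start is 11:12.

11:12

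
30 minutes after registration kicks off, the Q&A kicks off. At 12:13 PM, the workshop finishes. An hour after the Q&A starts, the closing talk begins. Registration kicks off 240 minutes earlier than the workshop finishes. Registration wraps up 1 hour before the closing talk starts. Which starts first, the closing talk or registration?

registration

Registration starts at 12:13 PM − 240 min = 8:13 AM.
The Q&A starts at 8:13 AM + 30 min = 8:43 AM.
The closing talk starts at 8:43 AM + 60 min = 9:43 AM.
The closing talk starts at 9:43 AM and registration starts at 8:13 AM, so registration is first.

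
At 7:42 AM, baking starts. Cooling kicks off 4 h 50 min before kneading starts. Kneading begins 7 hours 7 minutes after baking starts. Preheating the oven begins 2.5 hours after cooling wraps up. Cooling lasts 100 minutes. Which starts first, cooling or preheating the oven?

cooling

Kneading starts at 7:42 AM + 427 min = 2:49 PM.
Cooling starts at 2:49 PM − 290 min = 9:59 AM.
Cooling ends at 9:59 AM + 100 min = 11:39 AM.
Preheating the oven starts at 11:39 AM + 150 min = 2:09 PM.
Cooling starts at 9:59 AM and preheating the oven starts at 2:09 PM, so cooling is first.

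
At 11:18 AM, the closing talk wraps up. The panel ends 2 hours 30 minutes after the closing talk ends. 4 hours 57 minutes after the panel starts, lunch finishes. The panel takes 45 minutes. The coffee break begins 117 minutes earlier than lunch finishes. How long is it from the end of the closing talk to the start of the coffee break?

4 h 45 min

The panel ends at 11:18 AM + 150 min = 1:48 PM.
The panel starts at 1:48 PM − 45 min = 1:03 PM.
Lunch ends at 1:03 PM + 297 min = 6:00 PM.
The coffee break starts at 6:00 PM − 117 min = 4:03 PM.
From 11:18 AM to 4:03 PM is 4 h 45 min.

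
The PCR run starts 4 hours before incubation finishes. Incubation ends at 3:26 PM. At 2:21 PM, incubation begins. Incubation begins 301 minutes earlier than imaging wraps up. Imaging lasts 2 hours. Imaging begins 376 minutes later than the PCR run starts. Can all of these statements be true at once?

No

The PCR run starts at 3:26 PM − 240 min = 11:26 AM.
Imaging starts at 11:26 AM + 376 min = 5:42 PM.
Imaging ends at 5:42 PM + 120 min = 7:42 PM.
Incubation starts at 7:42 PM − 301 min = 2:41 PM.
But incubation is also said to start at 2:21 PM — a 20-minute conflict.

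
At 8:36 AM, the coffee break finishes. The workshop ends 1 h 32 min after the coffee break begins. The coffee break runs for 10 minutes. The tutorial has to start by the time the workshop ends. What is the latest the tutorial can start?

9:58 AM

The coffee break starts at 8:36 AM − 10 min = 8:26 AM.
The workshop ends at 8:26 AM + 92 min = 9:58 AM.
The tutorial is bounded by the workshop, so the latest it can start is 9:58 AM.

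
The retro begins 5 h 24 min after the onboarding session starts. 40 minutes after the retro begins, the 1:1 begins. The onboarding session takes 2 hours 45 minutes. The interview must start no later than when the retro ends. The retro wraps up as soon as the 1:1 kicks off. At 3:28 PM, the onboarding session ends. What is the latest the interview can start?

6:47 PM

The onboarding session starts at 3:28 PM − 165 min = 12:43 PM.
The retro starts at 12:43 PM + 324 min = 6:07 PM.
The 1:1 starts at 6:07 PM + 40 min = 6:47 PM.
So the retro ends at 6:47 PM.
The interview is bounded by the retro, so the latest it can start is 6:47 PM.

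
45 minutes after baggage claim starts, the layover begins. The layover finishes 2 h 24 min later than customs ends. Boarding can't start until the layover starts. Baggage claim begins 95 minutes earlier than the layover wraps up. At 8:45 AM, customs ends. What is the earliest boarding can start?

10:19 AM

The layover ends at 8:45 AM + 144 min = 11:09 AM.
Baggage claim starts at 11:09 AM − 95 min = 9:34 AM.
The layover starts at 9:34 AM + 45 min = 10:19 AM.
Boarding is bounded by the layover, so the earliest it can start is 10:19 AM.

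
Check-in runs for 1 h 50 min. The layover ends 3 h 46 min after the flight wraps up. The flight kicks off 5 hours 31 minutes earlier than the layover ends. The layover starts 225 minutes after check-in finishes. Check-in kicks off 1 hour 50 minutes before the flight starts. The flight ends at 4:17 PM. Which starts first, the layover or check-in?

check-in

The layover ends at 4:17 PM + 226 min = 8:03 PM.
The flight starts at 8:03 PM − 331 min = 2:32 PM.
Check-in starts at 2:32 PM − 110 min = 12:42 PM.
Check-in ends at 12:42 PM + 110 min = 2:32 PM.
The layover starts at 2:32 PM + 225 min = 6:17 PM.
The layover starts at 6:17 PM and check-in starts at 12:42 PM, so check-in is first.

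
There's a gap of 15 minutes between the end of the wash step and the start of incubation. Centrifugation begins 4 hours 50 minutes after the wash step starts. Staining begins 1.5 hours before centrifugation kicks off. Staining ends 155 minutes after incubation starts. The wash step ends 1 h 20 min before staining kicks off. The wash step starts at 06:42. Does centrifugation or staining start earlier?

staining

Centrifugation starts at 06:42 + 290 min = 11:32.
Staining starts at 11:32 − 90 min = 10:02.
Centrifugation starts at 11:32 and staining starts at 10:02, so staining is first.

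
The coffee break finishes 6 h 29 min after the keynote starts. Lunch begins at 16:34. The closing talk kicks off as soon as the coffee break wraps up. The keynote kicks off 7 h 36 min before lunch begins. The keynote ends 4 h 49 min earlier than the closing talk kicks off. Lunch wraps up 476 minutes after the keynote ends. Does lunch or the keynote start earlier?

the keynote

The keynote starts at 16:34 − 456 min = 08:58.
Lunch starts at 16:34 and the keynote starts at 08:58, so the keynote is first.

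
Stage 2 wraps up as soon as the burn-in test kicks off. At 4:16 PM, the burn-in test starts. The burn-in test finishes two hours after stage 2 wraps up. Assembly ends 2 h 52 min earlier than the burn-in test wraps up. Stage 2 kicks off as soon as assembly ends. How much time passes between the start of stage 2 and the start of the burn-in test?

Stage 2 ends at 4:16 PM.
The burn-in test ends at 4:16 PM + 120 min = 6:16 PM.
Assembly ends at 6:16 PM − 172 min = 3:24 PM.
So stage 2 starts at 3:24 PM.
From 3:24 PM to 4:16 PM is 52 minutes.

52 minutes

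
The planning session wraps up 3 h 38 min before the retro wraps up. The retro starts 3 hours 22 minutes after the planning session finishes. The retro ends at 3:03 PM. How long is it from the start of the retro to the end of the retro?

16 minutes

The planning session ends at 3:03 PM − 218 min = 11:25 AM.
The retro starts at 11:25 AM + 202 min = 2:47 PM.
From 2:47 PM to 3:03 PM is 16 minutes.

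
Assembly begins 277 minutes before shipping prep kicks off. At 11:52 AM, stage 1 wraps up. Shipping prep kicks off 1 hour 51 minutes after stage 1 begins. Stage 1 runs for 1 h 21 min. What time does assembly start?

Stage 1 starts at 11:52 AM − 81 min = 10:31 AM.
Shipping prep starts at 10:31 AM + 111 min = 12:22 PM.
Assembly starts at 12:22 PM − 277 min = 7:45 AM.

7:45 AM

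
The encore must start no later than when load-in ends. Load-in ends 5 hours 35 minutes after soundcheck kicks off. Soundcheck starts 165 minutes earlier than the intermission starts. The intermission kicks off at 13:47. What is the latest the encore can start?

16:37

Soundcheck starts at 13:47 − 165 min = 11:02.
Load-in ends at 11:02 + 335 min = 16:37.
The encore is bounded by load-in, so the latest it can start is 16:37.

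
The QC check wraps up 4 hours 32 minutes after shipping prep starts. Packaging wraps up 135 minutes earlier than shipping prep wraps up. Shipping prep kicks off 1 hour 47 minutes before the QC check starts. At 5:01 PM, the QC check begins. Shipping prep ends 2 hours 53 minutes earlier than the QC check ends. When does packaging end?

2:38 PM

Shipping prep starts at 5:01 PM − 107 min = 3:14 PM.
The QC check ends at 3:14 PM + 272 min = 7:46 PM.
Shipping prep ends at 7:46 PM − 173 min = 4:53 PM.
Packaging ends at 4:53 PM − 135 min = 2:38 PM.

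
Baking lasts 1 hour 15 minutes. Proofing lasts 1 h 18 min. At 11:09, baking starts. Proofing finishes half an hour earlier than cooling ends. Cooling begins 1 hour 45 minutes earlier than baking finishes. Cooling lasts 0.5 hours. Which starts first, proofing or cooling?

Baking ends at 11:09 + 75 min = 12:24.
Cooling starts at 12:24 − 105 min = 10:39.
Cooling ends at 10:39 + 30 min = 11:09.
Proofing ends at 11:09 − 30 min = 10:39.
Proofing starts at 10:39 − 78 min = 09:21.
Proofing starts at 09:21 and cooling starts at 10:39, so proofing is first.

proofing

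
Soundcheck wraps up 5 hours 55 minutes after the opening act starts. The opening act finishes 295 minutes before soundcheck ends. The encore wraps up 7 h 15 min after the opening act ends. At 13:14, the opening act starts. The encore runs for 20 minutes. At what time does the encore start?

Soundcheck ends at 13:14 + 355 min = 19:09.
The opening act ends at 19:09 − 295 min = 14:14.
The encore ends at 14:14 + 435 min = 21:29.
The encore starts at 21:29 − 20 min = 21:09.

21:09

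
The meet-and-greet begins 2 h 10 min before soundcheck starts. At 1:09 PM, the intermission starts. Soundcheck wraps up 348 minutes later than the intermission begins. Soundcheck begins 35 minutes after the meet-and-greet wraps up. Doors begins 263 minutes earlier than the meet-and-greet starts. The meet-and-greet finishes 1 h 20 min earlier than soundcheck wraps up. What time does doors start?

Soundcheck ends at 1:09 PM + 348 min = 6:57 PM.
The meet-and-greet ends at 6:57 PM − 80 min = 5:37 PM.
Soundcheck starts at 5:37 PM + 35 min = 6:12 PM.
The meet-and-greet starts at 6:12 PM − 130 min = 4:02 PM.
Doors starts at 4:02 PM − 263 min = 11:39 AM.

11:39 AM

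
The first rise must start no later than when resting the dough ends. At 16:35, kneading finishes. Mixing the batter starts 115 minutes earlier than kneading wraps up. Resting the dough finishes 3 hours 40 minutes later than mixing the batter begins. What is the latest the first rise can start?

Mixing the batter starts at 16:35 − 115 min = 14:40.
Resting the dough ends at 14:40 + 220 min = 18:20.
The first rise is bounded by resting the dough, so the latest it can start is 18:20.

18:20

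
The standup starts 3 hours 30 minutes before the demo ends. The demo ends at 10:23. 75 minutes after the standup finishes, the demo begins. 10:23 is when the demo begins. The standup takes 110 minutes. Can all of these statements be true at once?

No

The standup starts at 10:23 − 210 min = 06:53.
The standup ends at 06:53 + 110 min = 08:43.
The demo starts at 08:43 + 75 min = 09:58.
But the demo is also said to start at 10:23 — a 25-minute conflict.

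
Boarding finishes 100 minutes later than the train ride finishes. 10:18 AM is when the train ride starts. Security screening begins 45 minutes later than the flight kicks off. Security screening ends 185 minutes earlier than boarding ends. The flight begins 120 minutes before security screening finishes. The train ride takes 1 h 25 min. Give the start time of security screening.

The train ride ends at 10:18 AM + 85 min = 11:43 AM.
Boarding ends at 11:43 AM + 100 min = 1:23 PM.
Security screening ends at 1:23 PM − 185 min = 10:18 AM.
The flight starts at 10:18 AM − 120 min = 8:18 AM.
Security screening starts at 8:18 AM + 45 min = 9:03 AM.

9:03 AM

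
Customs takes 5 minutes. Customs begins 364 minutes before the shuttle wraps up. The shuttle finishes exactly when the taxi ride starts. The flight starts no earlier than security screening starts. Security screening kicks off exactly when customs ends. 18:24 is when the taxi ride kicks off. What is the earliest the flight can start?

The shuttle ends at 18:24.
Customs starts at 18:24 − 364 min = 12:20.
Customs ends at 12:20 + 5 min = 12:25.
So security screening starts at 12:25.
The flight is bounded by security screening, so the earliest it can start is 12:25.

12:25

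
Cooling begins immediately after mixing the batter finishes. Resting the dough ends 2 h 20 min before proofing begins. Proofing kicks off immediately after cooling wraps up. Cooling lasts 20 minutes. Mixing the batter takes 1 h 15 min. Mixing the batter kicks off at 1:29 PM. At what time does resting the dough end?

Mixing the batter ends at 1:29 PM + 75 min = 2:44 PM.
So cooling starts at 2:44 PM.
Cooling ends at 2:44 PM + 20 min = 3:04 PM.
So proofing starts at 3:04 PM.
Resting the dough ends at 3:04 PM − 140 min = 12:44 PM.

12:44 PM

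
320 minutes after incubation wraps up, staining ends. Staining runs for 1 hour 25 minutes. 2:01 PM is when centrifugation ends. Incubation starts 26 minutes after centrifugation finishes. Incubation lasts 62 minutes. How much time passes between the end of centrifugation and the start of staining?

5 hours 23 minutes

Incubation starts at 2:01 PM + 26 min = 2:27 PM.
Incubation ends at 2:27 PM + 62 min = 3:29 PM.
Staining ends at 3:29 PM + 320 min = 8:49 PM.
Staining starts at 8:49 PM − 85 min = 7:24 PM.
From 2:01 PM to 7:24 PM is 5 hours 23 minutes.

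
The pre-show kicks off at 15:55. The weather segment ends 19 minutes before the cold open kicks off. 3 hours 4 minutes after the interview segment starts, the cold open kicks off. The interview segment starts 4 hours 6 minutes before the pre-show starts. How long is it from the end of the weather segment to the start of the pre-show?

The interview segment starts at 15:55 − 246 min = 11:49.
The cold open starts at 11:49 + 184 min = 14:53.
The weather segment ends at 14:53 − 19 min = 14:34.
From 14:34 to 15:55 is 1 h 21 min.

1 h 21 min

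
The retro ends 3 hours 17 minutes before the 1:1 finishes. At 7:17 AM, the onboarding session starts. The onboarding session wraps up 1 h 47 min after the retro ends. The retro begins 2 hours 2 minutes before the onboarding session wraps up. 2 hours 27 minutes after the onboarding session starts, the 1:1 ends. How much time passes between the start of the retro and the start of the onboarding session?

65 minutes

The 1:1 ends at 7:17 AM + 147 min = 9:44 AM.
The retro ends at 9:44 AM − 197 min = 6:27 AM.
The onboarding session ends at 6:27 AM + 107 min = 8:14 AM.
The retro starts at 8:14 AM − 122 min = 6:12 AM.
From 6:12 AM to 7:17 AM is 65 minutes.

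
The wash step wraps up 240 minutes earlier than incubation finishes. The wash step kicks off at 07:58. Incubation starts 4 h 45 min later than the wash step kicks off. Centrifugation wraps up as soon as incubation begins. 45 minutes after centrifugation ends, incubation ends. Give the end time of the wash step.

Incubation starts at 07:58 + 285 min = 12:43.
So centrifugation ends at 12:43.
Incubation ends at 12:43 + 45 min = 13:28.
The wash step ends at 13:28 − 240 min = 09:28.

09:28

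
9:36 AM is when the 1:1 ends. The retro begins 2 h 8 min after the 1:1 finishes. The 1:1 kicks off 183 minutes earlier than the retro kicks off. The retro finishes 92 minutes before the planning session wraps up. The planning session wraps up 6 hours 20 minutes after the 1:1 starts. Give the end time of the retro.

1:29 PM

The retro starts at 9:36 AM + 128 min = 11:44 AM.
The 1:1 starts at 11:44 AM − 183 min = 8:41 AM.
The planning session ends at 8:41 AM + 380 min = 3:01 PM.
The retro ends at 3:01 PM − 92 min = 1:29 PM.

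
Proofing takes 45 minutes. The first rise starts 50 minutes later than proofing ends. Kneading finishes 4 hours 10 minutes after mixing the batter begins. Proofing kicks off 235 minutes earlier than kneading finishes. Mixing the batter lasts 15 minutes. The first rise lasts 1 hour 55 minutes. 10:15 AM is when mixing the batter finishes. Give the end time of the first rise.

Mixing the batter starts at 10:15 AM − 15 min = 10:00 AM.
Kneading ends at 10:00 AM + 250 min = 2:10 PM.
Proofing starts at 2:10 PM − 235 min = 10:15 AM.
Proofing ends at 10:15 AM + 45 min = 11:00 AM.
The first rise starts at 11:00 AM + 50 min = 11:50 AM.
The first rise ends at 11:50 AM + 115 min = 1:45 PM.

1:45 PM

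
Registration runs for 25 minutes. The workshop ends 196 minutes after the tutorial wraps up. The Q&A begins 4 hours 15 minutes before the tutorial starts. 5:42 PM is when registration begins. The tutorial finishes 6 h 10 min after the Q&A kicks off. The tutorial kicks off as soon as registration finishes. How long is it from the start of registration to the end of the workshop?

Registration ends at 5:42 PM + 25 min = 6:07 PM.
So the tutorial starts at 6:07 PM.
The Q&A starts at 6:07 PM − 255 min = 1:52 PM.
The tutorial ends at 1:52 PM + 370 min = 8:02 PM.
The workshop ends at 8:02 PM + 196 min = 11:18 PM.
From 5:42 PM to 11:18 PM is 5 hours 36 minutes.

5 hours 36 minutes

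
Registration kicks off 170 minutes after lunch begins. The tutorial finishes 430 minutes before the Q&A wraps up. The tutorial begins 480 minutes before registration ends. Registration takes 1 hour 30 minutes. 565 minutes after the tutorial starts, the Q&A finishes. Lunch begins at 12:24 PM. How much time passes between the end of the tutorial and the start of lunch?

1 hour 25 minutes

Registration starts at 12:24 PM + 170 min = 3:14 PM.
Registration ends at 3:14 PM + 90 min = 4:44 PM.
The tutorial starts at 4:44 PM − 480 min = 8:44 AM.
The Q&A ends at 8:44 AM + 565 min = 6:09 PM.
The tutorial ends at 6:09 PM − 430 min = 10:59 AM.
From 10:59 AM to 12:24 PM is 1 hour 25 minutes.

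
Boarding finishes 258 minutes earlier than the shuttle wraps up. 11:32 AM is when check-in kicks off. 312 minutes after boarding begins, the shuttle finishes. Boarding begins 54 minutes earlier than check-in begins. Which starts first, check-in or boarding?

boarding

Boarding starts at 11:32 AM − 54 min = 10:38 AM.
Check-in starts at 11:32 AM and boarding starts at 10:38 AM, so boarding is first.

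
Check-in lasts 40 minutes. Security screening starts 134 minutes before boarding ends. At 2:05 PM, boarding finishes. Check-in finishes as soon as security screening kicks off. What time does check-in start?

11:11 AM

Security screening starts at 2:05 PM − 134 min = 11:51 AM.
So check-in ends at 11:51 AM.
Check-in starts at 11:51 AM − 40 min = 11:11 AM.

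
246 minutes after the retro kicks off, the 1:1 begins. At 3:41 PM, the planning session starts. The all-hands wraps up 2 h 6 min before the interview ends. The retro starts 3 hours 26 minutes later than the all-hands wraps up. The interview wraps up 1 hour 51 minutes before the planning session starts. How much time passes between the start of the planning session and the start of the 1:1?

215 minutes

The interview ends at 3:41 PM − 111 min = 1:50 PM.
The all-hands ends at 1:50 PM − 126 min = 11:44 AM.
The retro starts at 11:44 AM + 206 min = 3:10 PM.
The 1:1 starts at 3:10 PM + 246 min = 7:16 PM.
From 3:41 PM to 7:16 PM is 215 minutes.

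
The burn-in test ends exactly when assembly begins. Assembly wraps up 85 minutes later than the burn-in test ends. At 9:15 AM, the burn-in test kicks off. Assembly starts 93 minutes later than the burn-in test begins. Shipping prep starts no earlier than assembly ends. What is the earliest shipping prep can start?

Assembly starts at 9:15 AM + 93 min = 10:48 AM.
So the burn-in test ends at 10:48 AM.
Assembly ends at 10:48 AM + 85 min = 12:13 PM.
Shipping prep is bounded by assembly, so the earliest it can start is 12:13 PM.

12:13 PM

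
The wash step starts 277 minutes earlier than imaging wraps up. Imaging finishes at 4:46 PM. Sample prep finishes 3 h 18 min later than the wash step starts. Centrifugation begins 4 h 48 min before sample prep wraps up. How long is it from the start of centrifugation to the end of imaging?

6 h 7 min

The wash step starts at 4:46 PM − 277 min = 12:09 PM.
Sample prep ends at 12:09 PM + 198 min = 3:27 PM.
Centrifugation starts at 3:27 PM − 288 min = 10:39 AM.
From 10:39 AM to 4:46 PM is 6 h 7 min.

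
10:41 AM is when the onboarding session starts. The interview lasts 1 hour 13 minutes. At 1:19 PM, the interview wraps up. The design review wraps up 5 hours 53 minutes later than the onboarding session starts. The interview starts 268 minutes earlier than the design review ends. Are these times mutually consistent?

Yes

The design review ends at 10:41 AM + 353 min = 4:34 PM.
The interview starts at 4:34 PM − 268 min = 12:06 PM.
The interview ends at 12:06 PM + 73 min = 1:19 PM.
That matches the stated 1:19 PM, so the schedule is consistent.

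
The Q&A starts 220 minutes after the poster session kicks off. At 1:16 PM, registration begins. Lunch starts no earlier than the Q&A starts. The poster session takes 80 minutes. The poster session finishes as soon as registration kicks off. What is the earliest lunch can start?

The poster session ends at 1:16 PM.
The poster session starts at 1:16 PM − 80 min = 11:56 AM.
The Q&A starts at 11:56 AM + 220 min = 3:36 PM.
Lunch is bounded by the Q&A, so the earliest it can start is 3:36 PM.

3:36 PM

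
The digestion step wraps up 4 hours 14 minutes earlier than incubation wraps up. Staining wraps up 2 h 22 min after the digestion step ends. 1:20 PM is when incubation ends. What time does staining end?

The digestion step ends at 1:20 PM − 254 min = 9:06 AM.
Staining ends at 9:06 AM + 142 min = 11:28 AM.

11:28 AM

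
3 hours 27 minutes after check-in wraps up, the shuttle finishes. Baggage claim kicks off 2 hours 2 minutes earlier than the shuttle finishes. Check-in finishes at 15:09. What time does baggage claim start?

The shuttle ends at 15:09 + 207 min = 18:36.
Baggage claim starts at 18:36 − 122 min = 16:34.

16:34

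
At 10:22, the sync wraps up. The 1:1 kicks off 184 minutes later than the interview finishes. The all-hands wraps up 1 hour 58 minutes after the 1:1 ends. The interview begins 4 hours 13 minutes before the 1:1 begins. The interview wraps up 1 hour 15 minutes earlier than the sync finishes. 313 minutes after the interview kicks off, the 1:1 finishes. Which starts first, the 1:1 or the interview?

the interview

The interview ends at 10:22 − 75 min = 09:07.
The 1:1 starts at 09:07 + 184 min = 12:11.
The interview starts at 12:11 − 253 min = 07:58.
The 1:1 starts at 12:11 and the interview starts at 07:58, so the interview is first.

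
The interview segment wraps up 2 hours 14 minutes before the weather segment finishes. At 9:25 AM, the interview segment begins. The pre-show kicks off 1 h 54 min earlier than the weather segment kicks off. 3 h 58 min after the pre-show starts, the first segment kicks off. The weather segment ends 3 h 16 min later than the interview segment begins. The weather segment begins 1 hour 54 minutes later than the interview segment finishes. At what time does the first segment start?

2:25 PM

The weather segment ends at 9:25 AM + 196 min = 12:41 PM.
The interview segment ends at 12:41 PM − 134 min = 10:27 AM.
The weather segment starts at 10:27 AM + 114 min = 12:21 PM.
The pre-show starts at 12:21 PM − 114 min = 10:27 AM.
The first segment starts at 10:27 AM + 238 min = 2:25 PM.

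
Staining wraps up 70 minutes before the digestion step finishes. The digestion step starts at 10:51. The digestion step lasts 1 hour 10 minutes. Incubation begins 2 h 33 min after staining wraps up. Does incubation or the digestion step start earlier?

The digestion step ends at 10:51 + 70 min = 12:01.
Staining ends at 12:01 − 70 min = 10:51.
Incubation starts at 10:51 + 153 min = 13:24.
Incubation starts at 13:24 and the digestion step starts at 10:51, so the digestion step is first.

the digestion step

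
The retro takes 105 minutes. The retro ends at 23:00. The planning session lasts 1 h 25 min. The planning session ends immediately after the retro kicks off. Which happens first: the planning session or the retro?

The retro starts at 23:00 − 105 min = 21:15.
So the planning session ends at 21:15.
The planning session starts at 21:15 − 85 min = 19:50.
The planning session starts at 19:50 and the retro starts at 21:15, so the planning session is first.

the planning session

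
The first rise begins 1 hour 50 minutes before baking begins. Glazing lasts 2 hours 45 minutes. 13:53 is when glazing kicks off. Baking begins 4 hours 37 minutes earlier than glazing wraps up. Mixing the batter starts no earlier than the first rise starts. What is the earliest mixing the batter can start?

10:11

Glazing ends at 13:53 + 165 min = 16:38.
Baking starts at 16:38 − 277 min = 12:01.
The first rise starts at 12:01 − 110 min = 10:11.
Mixing the batter is bounded by the first rise, so the earliest it can start is 10:11.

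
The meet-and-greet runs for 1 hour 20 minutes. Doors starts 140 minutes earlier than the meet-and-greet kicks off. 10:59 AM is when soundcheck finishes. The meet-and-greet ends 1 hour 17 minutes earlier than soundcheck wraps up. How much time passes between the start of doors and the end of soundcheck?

The meet-and-greet ends at 10:59 AM − 77 min = 9:42 AM.
The meet-and-greet starts at 9:42 AM − 80 min = 8:22 AM.
Doors starts at 8:22 AM − 140 min = 6:02 AM.
From 6:02 AM to 10:59 AM is 297 minutes.

297 minutes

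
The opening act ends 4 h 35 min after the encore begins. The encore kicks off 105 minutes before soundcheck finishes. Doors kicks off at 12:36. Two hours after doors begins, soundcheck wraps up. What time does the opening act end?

Soundcheck ends at 12:36 + 120 min = 14:36.
The encore starts at 14:36 − 105 min = 12:51.
The opening act ends at 12:51 + 275 min = 17:26.

17:26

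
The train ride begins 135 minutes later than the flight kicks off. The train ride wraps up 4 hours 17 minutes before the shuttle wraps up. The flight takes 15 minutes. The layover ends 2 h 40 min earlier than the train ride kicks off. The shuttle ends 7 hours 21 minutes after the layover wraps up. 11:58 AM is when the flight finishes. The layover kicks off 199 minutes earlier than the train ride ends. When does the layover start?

The flight starts at 11:58 AM − 15 min = 11:43 AM.
The train ride starts at 11:43 AM + 135 min = 1:58 PM.
The layover ends at 1:58 PM − 160 min = 11:18 AM.
The shuttle ends at 11:18 AM + 441 min = 6:39 PM.
The train ride ends at 6:39 PM − 257 min = 2:22 PM.
The layover starts at 2:22 PM − 199 min = 11:03 AM.

11:03 AM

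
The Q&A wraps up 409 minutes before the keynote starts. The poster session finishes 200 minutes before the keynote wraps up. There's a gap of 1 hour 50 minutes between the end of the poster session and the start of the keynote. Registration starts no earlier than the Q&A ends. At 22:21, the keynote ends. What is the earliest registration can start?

The poster session ends at 22:21 − 200 min = 19:01.
The keynote starts at 19:01 + 110 min = 20:51.
The Q&A ends at 20:51 − 409 min = 14:02.
Registration is bounded by the Q&A, so the earliest it can start is 14:02.

14:02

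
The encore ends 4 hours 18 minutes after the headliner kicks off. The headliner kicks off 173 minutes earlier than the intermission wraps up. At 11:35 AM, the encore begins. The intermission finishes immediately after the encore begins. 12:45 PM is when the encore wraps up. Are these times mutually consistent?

No

The intermission ends at 11:35 AM.
The headliner starts at 11:35 AM − 173 min = 8:42 AM.
The encore ends at 8:42 AM + 258 min = 1:00 PM.
But the encore is also said to end at 12:45 PM — a 15-minute conflict.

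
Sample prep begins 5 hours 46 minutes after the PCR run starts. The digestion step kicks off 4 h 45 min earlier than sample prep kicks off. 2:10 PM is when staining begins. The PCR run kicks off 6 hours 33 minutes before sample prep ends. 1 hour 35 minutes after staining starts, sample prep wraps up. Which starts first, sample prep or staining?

Sample prep ends at 2:10 PM + 95 min = 3:45 PM.
The PCR run starts at 3:45 PM − 393 min = 9:12 AM.
Sample prep starts at 9:12 AM + 346 min = 2:58 PM.
Sample prep starts at 2:58 PM and staining starts at 2:10 PM, so staining is first.

staining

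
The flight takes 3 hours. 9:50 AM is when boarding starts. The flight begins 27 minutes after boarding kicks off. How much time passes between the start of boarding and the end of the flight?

The flight starts at 9:50 AM + 27 min = 10:17 AM.
The flight ends at 10:17 AM + 180 min = 1:17 PM.
From 9:50 AM to 1:17 PM is 3 hours 27 minutes.

3 hours 27 minutes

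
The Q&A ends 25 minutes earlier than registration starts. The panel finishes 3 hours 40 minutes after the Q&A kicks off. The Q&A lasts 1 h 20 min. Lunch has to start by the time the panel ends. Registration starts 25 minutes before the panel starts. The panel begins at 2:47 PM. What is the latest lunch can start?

Registration starts at 2:47 PM − 25 min = 2:22 PM.
The Q&A ends at 2:22 PM − 25 min = 1:57 PM.
The Q&A starts at 1:57 PM − 80 min = 12:37 PM.
The panel ends at 12:37 PM + 220 min = 4:17 PM.
Lunch is bounded by the panel, so the latest it can start is 4:17 PM.

4:17 PM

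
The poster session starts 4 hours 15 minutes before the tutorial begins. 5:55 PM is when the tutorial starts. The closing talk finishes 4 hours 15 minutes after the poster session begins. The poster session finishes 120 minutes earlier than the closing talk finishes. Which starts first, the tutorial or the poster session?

The poster session starts at 5:55 PM − 255 min = 1:40 PM.
The tutorial starts at 5:55 PM and the poster session starts at 1:40 PM, so the poster session is first.

the poster session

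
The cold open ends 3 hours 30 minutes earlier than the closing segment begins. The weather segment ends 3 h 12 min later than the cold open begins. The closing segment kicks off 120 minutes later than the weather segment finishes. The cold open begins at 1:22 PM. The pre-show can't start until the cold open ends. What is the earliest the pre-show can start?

3:04 PM

The weather segment ends at 1:22 PM + 192 min = 4:34 PM.
The closing segment starts at 4:34 PM + 120 min = 6:34 PM.
The cold open ends at 6:34 PM − 210 min = 3:04 PM.
The pre-show is bounded by the cold open, so the earliest it can start is 3:04 PM.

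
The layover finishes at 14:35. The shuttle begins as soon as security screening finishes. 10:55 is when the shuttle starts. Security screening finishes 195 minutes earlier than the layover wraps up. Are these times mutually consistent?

No

Security screening ends at 14:35 − 195 min = 11:20.
So the shuttle starts at 11:20.
But the shuttle is also said to start at 10:55 — a 25-minute conflict.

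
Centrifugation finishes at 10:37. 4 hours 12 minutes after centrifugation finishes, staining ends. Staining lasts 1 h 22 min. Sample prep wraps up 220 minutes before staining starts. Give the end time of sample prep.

Staining ends at 10:37 + 252 min = 14:49.
Staining starts at 14:49 − 82 min = 13:27.
Sample prep ends at 13:27 − 220 min = 09:47.

09:47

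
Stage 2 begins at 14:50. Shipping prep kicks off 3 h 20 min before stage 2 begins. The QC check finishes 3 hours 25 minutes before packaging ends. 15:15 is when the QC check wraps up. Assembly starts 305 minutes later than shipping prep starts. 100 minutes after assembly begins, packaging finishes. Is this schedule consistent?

No

Shipping prep starts at 14:50 − 200 min = 11:30.
Assembly starts at 11:30 + 305 min = 16:35.
Packaging ends at 16:35 + 100 min = 18:15.
The QC check ends at 18:15 − 205 min = 14:50.
But the QC check is also said to end at 15:15 — a 25-minute conflict.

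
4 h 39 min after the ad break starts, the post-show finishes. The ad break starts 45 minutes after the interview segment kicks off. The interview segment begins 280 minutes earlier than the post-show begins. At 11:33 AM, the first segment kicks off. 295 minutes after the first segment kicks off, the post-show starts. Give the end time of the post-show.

5:12 PM

The post-show starts at 11:33 AM + 295 min = 4:28 PM.
The interview segment starts at 4:28 PM − 280 min = 11:48 AM.
The ad break starts at 11:48 AM + 45 min = 12:33 PM.
The post-show ends at 12:33 PM + 279 min = 5:12 PM.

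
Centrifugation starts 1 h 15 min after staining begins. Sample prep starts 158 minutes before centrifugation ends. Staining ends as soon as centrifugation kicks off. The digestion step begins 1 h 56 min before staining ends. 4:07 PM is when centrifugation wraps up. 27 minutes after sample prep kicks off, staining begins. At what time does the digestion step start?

1:15 PM

Sample prep starts at 4:07 PM − 158 min = 1:29 PM.
Staining starts at 1:29 PM + 27 min = 1:56 PM.
Centrifugation starts at 1:56 PM + 75 min = 3:11 PM.
So staining ends at 3:11 PM.
The digestion step starts at 3:11 PM − 116 min = 1:15 PM.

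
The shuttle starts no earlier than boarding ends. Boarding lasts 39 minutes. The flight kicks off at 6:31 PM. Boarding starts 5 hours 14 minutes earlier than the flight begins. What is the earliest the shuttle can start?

1:56 PM

Boarding starts at 6:31 PM − 314 min = 1:17 PM.
Boarding ends at 1:17 PM + 39 min = 1:56 PM.
The shuttle is bounded by boarding, so the earliest it can start is 1:56 PM.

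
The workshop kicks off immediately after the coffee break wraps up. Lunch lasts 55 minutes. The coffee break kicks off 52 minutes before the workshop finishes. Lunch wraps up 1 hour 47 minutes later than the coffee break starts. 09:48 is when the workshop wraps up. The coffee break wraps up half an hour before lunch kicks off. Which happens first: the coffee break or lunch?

The coffee break starts at 09:48 − 52 min = 08:56.
Lunch ends at 08:56 + 107 min = 10:43.
Lunch starts at 10:43 − 55 min = 09:48.
The coffee break starts at 08:56 and lunch starts at 09:48, so the coffee break is first.

the coffee break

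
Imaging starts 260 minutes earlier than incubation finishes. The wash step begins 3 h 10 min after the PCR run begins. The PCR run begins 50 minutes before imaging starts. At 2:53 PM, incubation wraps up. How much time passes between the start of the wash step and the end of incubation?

Imaging starts at 2:53 PM − 260 min = 10:33 AM.
The PCR run starts at 10:33 AM − 50 min = 9:43 AM.
The wash step starts at 9:43 AM + 190 min = 12:53 PM.
From 12:53 PM to 2:53 PM is two hours.

two hours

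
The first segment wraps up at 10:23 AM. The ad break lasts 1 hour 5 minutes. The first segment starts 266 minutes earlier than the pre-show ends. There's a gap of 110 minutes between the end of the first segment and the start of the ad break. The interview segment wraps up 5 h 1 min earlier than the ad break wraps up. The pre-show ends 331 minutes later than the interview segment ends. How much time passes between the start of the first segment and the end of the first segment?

The ad break starts at 10:23 AM + 110 min = 12:13 PM.
The ad break ends at 12:13 PM + 65 min = 1:18 PM.
The interview segment ends at 1:18 PM − 301 min = 8:17 AM.
The pre-show ends at 8:17 AM + 331 min = 1:48 PM.
The first segment starts at 1:48 PM − 266 min = 9:22 AM.
From 9:22 AM to 10:23 AM is 1 h 1 min.

1 h 1 min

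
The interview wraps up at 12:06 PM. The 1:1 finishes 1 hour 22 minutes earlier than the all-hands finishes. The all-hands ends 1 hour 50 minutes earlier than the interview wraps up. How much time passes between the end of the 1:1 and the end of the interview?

3 h 12 min

The all-hands ends at 12:06 PM − 110 min = 10:16 AM.
The 1:1 ends at 10:16 AM − 82 min = 8:54 AM.
From 8:54 AM to 12:06 PM is 3 h 12 min.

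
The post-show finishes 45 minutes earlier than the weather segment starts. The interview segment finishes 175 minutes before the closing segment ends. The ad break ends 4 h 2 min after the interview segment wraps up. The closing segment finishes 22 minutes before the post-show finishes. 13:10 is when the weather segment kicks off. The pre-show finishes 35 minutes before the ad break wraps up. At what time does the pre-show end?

12:35

The post-show ends at 13:10 − 45 min = 12:25.
The closing segment ends at 12:25 − 22 min = 12:03.
The interview segment ends at 12:03 − 175 min = 09:08.
The ad break ends at 09:08 + 242 min = 13:10.
The pre-show ends at 13:10 − 35 min = 12:35.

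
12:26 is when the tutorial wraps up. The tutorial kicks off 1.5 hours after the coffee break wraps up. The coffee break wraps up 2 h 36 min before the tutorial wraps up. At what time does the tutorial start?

11:20

The coffee break ends at 12:26 − 156 min = 09:50.
The tutorial starts at 09:50 + 90 min = 11:20.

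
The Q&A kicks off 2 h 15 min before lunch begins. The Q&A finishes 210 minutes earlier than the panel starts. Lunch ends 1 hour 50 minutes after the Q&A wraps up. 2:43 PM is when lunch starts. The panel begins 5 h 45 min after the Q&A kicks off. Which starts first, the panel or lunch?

lunch

The Q&A starts at 2:43 PM − 135 min = 12:28 PM.
The panel starts at 12:28 PM + 345 min = 6:13 PM.
The panel starts at 6:13 PM and lunch starts at 2:43 PM, so lunch is first.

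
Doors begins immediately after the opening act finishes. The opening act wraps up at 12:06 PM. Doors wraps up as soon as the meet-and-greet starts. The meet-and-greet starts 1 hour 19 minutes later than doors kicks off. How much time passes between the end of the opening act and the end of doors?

1 h 19 min

Doors starts at 12:06 PM.
The meet-and-greet starts at 12:06 PM + 79 min = 1:25 PM.
So doors ends at 1:25 PM.
From 12:06 PM to 1:25 PM is 1 h 19 min.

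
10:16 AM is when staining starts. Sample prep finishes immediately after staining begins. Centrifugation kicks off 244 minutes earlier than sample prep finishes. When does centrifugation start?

6:12 AM

Sample prep ends at 10:16 AM.
Centrifugation starts at 10:16 AM − 244 min = 6:12 AM.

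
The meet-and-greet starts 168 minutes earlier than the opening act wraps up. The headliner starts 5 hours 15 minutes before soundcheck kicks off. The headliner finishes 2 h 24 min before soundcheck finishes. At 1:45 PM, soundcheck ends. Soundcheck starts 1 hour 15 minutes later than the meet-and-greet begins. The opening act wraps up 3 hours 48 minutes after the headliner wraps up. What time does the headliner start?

8:21 AM

The headliner ends at 1:45 PM − 144 min = 11:21 AM.
The opening act ends at 11:21 AM + 228 min = 3:09 PM.
The meet-and-greet starts at 3:09 PM − 168 min = 12:21 PM.
Soundcheck starts at 12:21 PM + 75 min = 1:36 PM.
The headliner starts at 1:36 PM − 315 min = 8:21 AM.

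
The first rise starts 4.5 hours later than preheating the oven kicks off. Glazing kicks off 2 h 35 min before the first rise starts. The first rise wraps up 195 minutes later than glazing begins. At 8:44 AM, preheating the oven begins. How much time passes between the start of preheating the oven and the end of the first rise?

The first rise starts at 8:44 AM + 270 min = 1:14 PM.
Glazing starts at 1:14 PM − 155 min = 10:39 AM.
The first rise ends at 10:39 AM + 195 min = 1:54 PM.
From 8:44 AM to 1:54 PM is 310 minutes.

310 minutes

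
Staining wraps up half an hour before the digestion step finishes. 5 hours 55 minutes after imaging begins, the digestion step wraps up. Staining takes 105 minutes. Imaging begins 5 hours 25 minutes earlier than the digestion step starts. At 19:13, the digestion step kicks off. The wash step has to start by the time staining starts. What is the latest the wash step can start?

Imaging starts at 19:13 − 325 min = 13:48.
The digestion step ends at 13:48 + 355 min = 19:43.
Staining ends at 19:43 − 30 min = 19:13.
Staining starts at 19:13 − 105 min = 17:28.
The wash step is bounded by staining, so the latest it can start is 17:28.

17:28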